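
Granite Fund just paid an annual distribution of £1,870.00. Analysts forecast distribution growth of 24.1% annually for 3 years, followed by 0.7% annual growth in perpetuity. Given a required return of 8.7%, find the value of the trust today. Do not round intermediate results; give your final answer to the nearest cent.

£42382.43

D_1 = 2320.67000
D_2 = 2879.95147
D_3 = 3574.01977
Terminal value at year 3: TV = D_3×(1+g_2)/(r−g_2) = 3599.03791/0.08 = 44987.97391
P_0 = D_1/(1+r)^1 + D_2/(1+r)^2 + D_3/(1+r)^3 + TV/(1+r)^3
    = 2134.93100 + 2437.39593 + 2782.71237 + 35027.39197 = 42382.43127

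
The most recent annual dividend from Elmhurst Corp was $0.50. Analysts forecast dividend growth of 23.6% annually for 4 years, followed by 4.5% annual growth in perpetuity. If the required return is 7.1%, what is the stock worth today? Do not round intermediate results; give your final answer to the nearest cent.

D_1 = 0.61800
D_2 = 0.76385
D_3 = 0.94412
D_4 = 1.16693
Terminal value at year 4: TV = D_4×(1+g_2)/(r−g_2) = 1.21944/0.026 = 46.90151
P_0 = D_1/(1+r)^1 + D_2/(1+r)^2 + D_3/(1+r)^3 + D_4/(1+r)^4 + TV/(1+r)^4
    = 0.57703 + 0.66593 + 0.76852 + 0.88692 + 35.64749 = 38.54590

$38.55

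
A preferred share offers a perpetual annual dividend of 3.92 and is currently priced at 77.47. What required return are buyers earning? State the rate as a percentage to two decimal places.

5.06%

P = C/r ⇒ r = C/P = 3.92/77.47 = 0.050600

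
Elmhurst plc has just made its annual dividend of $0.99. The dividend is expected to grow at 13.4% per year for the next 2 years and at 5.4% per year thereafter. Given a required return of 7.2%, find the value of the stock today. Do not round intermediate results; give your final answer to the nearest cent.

D_1 = 1.12266
D_2 = 1.27310
Terminal value at year 2: TV = D_2×(1+g_2)/(r−g_2) = 1.34184/0.018 = 74.54687
P_0 = D_1/(1+r)^1 + D_2/(1+r)^2 + TV/(1+r)^2
    = 1.04726 + 1.10783 + 64.86939 = 67.02448

$67.02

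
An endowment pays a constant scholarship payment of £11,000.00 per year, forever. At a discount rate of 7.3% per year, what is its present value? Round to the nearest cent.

Level perpetuity: PV = C / r = £11,000.00 / 0.073 = £150,684.93

£150684.93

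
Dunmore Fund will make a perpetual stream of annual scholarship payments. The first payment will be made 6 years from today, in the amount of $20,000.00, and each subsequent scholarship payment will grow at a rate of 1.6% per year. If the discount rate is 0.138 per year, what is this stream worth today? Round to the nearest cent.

$85893.21

Value at end of year 5: C₁ / (r − g) = $20,000.00 / (0.138 − 0.016) = $163,934.4262
Discount to today: PV = $163,934.4262 / (1 + 0.138)^5 = $163,934.4262 / 1.908584 = $85,893.21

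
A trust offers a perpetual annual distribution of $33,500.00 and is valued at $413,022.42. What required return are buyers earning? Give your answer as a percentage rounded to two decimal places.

8.11%

P = C/r ⇒ r = C/P = $33,500.00/$413,022.42 = 0.081109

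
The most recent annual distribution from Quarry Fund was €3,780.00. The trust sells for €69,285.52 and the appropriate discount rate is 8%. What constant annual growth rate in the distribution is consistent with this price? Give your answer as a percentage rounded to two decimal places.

2.41%

P = D₀(1+g)/(r−g) ⇒ P(r−g) = D₀(1+g) ⇒ g(P+D₀) = P·r − D₀
g = (P·r − D₀)/(P + D₀) = (€69,285.52×0.08 − €3,780.00) / (€69,285.52 + €3,780.00) = 0.024127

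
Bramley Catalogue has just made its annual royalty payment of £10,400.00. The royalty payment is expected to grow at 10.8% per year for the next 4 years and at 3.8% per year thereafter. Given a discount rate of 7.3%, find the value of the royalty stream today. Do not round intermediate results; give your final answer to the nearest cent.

D_1 = 11523.20000
D_2 = 12767.70560
D_3 = 14146.61780
D_4 = 15674.45253
Terminal value at year 4: TV = D_4×(1+g_2)/(r−g_2) = 16270.08172/0.035 = 464859.47782
P_0 = D_1/(1+r)^1 + D_2/(1+r)^2 + D_3/(1+r)^3 + D_4/(1+r)^4 + TV/(1+r)^4
    = 10739.23579 + 11089.53705 + 11451.26472 + 11824.79153 + 350689.53174 = 395794.36083

£395794.36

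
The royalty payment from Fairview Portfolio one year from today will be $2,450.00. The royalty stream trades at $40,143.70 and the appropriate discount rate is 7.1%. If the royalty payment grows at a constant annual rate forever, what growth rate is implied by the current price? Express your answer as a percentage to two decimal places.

1.00%

P = D₁/(r−g) ⇒ g = r − D₁/P = 0.071 − $2,450.00/$40,143.70 = 0.009969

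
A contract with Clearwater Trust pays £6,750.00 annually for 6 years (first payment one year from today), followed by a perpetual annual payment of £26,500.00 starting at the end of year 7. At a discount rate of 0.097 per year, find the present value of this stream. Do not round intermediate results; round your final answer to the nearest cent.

£186417.96

PV of 6-year annuity: £6,750.00 × [1 − (1+0.097)^−6] / 0.097 = 29658.27587
Perpetuity value at year 6: £26,500.00 / 0.097 = 273195.87629
PV of perpetuity: 273195.87629 / (1+0.097)^6 = 156759.68215
Total PV = 29658.27587 + 156759.68215 = 186417.95802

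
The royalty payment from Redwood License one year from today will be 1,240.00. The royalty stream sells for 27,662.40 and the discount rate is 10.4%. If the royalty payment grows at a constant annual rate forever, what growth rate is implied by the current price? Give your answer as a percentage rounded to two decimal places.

P = D₁/(r−g) ⇒ g = r − D₁/P = 0.104 − 1,240.00/27,662.40 = 0.059174

5.92%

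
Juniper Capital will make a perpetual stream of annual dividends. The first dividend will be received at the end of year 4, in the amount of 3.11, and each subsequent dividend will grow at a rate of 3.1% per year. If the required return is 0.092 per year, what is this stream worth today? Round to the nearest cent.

Value at end of year 3: C₁ / (r − g) = 3.11 / (0.092 − 0.031) = 50.9836
Discount to today: PV = 50.9836 / (1 + 0.092)^3 = 50.9836 / 1.302171 = 39.15

39.15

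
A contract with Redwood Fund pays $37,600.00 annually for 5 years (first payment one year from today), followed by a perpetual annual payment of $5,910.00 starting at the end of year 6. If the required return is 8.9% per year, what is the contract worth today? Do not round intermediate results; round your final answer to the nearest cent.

$189988.04

PV of 5-year annuity: $37,600.00 × [1 − (1+0.089)^−5] / 0.089 = 146631.15088
Perpetuity value at year 5: $5,910.00 / 0.089 = 66404.49438
PV of perpetuity: 66404.49438 / (1+0.089)^5 = 43356.88529
Total PV = 146631.15088 + 43356.88529 = 189988.03618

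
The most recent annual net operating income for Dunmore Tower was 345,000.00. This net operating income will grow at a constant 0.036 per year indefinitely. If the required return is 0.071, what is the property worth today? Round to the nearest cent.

D₁ = D₀ × (1 + g) = 345,000.00 × 1.036 = 357,420.0000
Growing perpetuity: P = D₁ / (r − g) = 357,420.0000 / (0.071 − 0.036) = 10,212,000.00

10212000.00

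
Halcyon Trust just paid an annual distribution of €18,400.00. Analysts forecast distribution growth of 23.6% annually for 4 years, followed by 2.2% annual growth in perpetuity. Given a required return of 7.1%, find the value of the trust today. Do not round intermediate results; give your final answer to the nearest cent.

D_1 = 22742.40000
D_2 = 28109.60640
D_3 = 34743.47351
D_4 = 42942.93326
Terminal value at year 4: TV = D_4×(1+g_2)/(r−g_2) = 43887.67779/0.049 = 895666.89368
P_0 = D_1/(1+r)^1 + D_2/(1+r)^2 + D_3/(1+r)^3 + D_4/(1+r)^4 + TV/(1+r)^4
    = 21234.73389 + 24506.19150 + 28281.65517 + 32638.77292 + 680751.54938 = 787412.90286

€787412.90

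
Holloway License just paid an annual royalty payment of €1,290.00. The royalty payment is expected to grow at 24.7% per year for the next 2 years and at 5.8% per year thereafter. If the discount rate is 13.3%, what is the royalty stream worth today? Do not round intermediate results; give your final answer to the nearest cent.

D_1 = 1608.63000
D_2 = 2005.96161
Terminal value at year 2: TV = D_2×(1+g_2)/(r−g_2) = 2122.30738/0.075 = 28297.43178
P_0 = D_1/(1+r)^1 + D_2/(1+r)^2 + TV/(1+r)^2
    = 1419.79700 + 1562.65389 + 22043.83755 = 25026.28844

€25026.29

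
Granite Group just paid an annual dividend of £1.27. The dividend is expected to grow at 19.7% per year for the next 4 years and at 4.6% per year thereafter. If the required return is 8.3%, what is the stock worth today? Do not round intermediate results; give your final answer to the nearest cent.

£60.14

D_1 = 1.52019
D_2 = 1.81967
D_3 = 2.17814
D_4 = 2.60724
Terminal value at year 4: TV = D_4×(1+g_2)/(r−g_2) = 2.72717/0.037 = 73.70726
P_0 = D_1/(1+r)^1 + D_2/(1+r)^2 + D_3/(1+r)^3 + D_4/(1+r)^4 + TV/(1+r)^4
    = 1.40368 + 1.55144 + 1.71475 + 1.89525 + 53.57923 = 60.14435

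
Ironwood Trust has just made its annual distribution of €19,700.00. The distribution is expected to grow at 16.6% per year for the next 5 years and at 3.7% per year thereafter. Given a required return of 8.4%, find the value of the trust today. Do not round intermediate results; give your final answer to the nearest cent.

€749123.18

D_1 = 22970.20000
D_2 = 26783.25320
D_3 = 31229.27323
D_4 = 36413.33259
D_5 = 42457.94580
Terminal value at year 5: TV = D_5×(1+g_2)/(r−g_2) = 44028.88979/0.047 = 936784.88918
P_0 = D_1/(1+r)^1 + D_2/(1+r)^2 + D_3/(1+r)^3 + D_4/(1+r)^4 + D_5/(1+r)^5 + TV/(1+r)^5
    = 21190.22140 + 22793.17173 + 24517.37845 + 26372.01409 + 28366.94504 + 625883.44697 = 749123.17768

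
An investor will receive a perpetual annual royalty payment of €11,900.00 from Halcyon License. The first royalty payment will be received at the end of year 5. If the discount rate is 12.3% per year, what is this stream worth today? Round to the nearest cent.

Value at end of year 4: C / r = €11,900.00 / 0.123 = €96,747.9675
Discount to today: PV = €96,747.9675 / (1 + 0.123)^4 = €96,747.9675 / 1.590446 = €60,830.70

€60830.70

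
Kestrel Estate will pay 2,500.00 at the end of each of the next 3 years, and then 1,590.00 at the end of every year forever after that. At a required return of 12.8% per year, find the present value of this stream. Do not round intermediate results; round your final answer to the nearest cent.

PV of 3-year annuity: 2,500.00 × [1 − (1+0.128)^−3] / 0.128 = 5922.98556
Perpetuity value at year 3: 1,590.00 / 0.128 = 12421.87500
PV of perpetuity: 12421.87500 / (1+0.128)^3 = 8654.85618
Total PV = 5922.98556 + 8654.85618 = 14577.84174

14577.84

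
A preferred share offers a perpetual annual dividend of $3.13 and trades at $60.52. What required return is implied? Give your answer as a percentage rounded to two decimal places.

5.17%

P = C/r ⇒ r = C/P = $3.13/$60.52 = 0.051718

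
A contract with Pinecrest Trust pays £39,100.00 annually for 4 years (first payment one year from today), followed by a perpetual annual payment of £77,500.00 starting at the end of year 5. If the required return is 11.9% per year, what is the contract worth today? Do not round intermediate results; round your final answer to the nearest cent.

£534380.22

PV of 4-year annuity: £39,100.00 × [1 − (1+0.119)^−4] / 0.119 = 119010.91703
Perpetuity value at year 4: £77,500.00 / 0.119 = 651260.50420
PV of perpetuity: 651260.50420 / (1+0.119)^4 = 415369.30036
Total PV = 119010.91703 + 415369.30036 = 534380.21740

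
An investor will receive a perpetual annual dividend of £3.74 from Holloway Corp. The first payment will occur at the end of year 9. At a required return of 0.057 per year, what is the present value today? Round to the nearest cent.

Value at end of year 8: C / r = £3.74 / 0.057 = £65.6140
Discount to today: PV = £65.6140 / (1 + 0.057)^8 = £65.6140 / 1.558116 = £42.11

£42.11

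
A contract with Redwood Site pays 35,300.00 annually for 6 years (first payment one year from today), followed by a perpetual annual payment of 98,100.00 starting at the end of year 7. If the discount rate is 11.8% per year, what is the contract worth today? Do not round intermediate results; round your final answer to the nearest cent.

PV of 6-year annuity: 35,300.00 × [1 − (1+0.118)^−6] / 0.118 = 145958.49978
Perpetuity value at year 6: 98,100.00 / 0.118 = 831355.93220
PV of perpetuity: 831355.93220 / (1+0.118)^6 = 425731.88606
Total PV = 145958.49978 + 425731.88606 = 571690.38585

571690.39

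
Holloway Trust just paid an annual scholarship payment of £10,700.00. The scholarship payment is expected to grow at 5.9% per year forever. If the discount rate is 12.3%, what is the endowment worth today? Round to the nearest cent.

£177051.56

D₁ = D₀ × (1 + g) = £10,700.00 × 1.059 = £11,331.3000
Growing perpetuity: P = D₁ / (r − g) = £11,331.3000 / (0.123 − 0.059) = £177,051.56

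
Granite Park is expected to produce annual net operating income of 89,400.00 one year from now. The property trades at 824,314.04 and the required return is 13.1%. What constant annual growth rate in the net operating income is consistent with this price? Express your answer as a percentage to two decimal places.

2.25%

P = D₁/(r−g) ⇒ g = r − D₁/P = 0.131 − 89,400.00/824,314.04 = 0.022546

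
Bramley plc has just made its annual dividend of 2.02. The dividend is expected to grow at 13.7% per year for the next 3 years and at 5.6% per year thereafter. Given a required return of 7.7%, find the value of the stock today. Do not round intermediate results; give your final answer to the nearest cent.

D_1 = 2.29674
D_2 = 2.61139
D_3 = 2.96915
Terminal value at year 3: TV = D_3×(1+g_2)/(r−g_2) = 3.13543/0.021 = 149.30604
P_0 = D_1/(1+r)^1 + D_2/(1+r)^2 + D_3/(1+r)^3 + TV/(1+r)^3
    = 2.13253 + 2.25134 + 2.37676 + 119.51716 = 126.27780

126.28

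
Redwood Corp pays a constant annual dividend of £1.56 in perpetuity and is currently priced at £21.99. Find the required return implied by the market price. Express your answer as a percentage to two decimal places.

P = C/r ⇒ r = C/P = £1.56/£21.99 = 0.070941

7.09%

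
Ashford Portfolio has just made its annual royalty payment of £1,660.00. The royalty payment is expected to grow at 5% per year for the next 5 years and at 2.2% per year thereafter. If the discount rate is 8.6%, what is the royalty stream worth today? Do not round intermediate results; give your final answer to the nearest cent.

£29906.48

D_1 = 1743.00000
D_2 = 1830.15000
D_3 = 1921.65750
D_4 = 2017.74038
D_5 = 2118.62739
Terminal value at year 5: TV = D_5×(1+g_2)/(r−g_2) = 2165.23720/0.064 = 33831.83119
P_0 = D_1/(1+r)^1 + D_2/(1+r)^2 + D_3/(1+r)^3 + D_4/(1+r)^4 + D_5/(1+r)^5 + TV/(1+r)^5
    = 1604.97238 + 1551.76887 + 1500.32902 + 1450.59436 + 1402.50836 + 22396.30529 = 29906.47827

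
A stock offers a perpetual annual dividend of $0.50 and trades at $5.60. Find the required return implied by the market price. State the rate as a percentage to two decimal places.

8.93%

P = C/r ⇒ r = C/P = $0.50/$5.60 = 0.089286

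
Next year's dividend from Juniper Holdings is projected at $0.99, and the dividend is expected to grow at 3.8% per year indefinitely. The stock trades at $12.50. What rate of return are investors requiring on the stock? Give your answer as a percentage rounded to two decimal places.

P = D₁/(r − g) ⇒ r = D₁/P + g = $0.9900/$12.50 + 0.038 = 0.079200 + 0.038 = 0.117200

11.72%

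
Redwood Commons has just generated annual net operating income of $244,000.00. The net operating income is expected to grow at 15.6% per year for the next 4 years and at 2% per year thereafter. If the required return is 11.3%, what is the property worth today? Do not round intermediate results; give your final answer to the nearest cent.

D_1 = 282064.00000
D_2 = 326065.98400
D_3 = 376932.27750
D_4 = 435733.71279
Terminal value at year 4: TV = D_4×(1+g_2)/(r−g_2) = 444448.38705/0.093 = 4779014.91452
P_0 = D_1/(1+r)^1 + D_2/(1+r)^2 + D_3/(1+r)^3 + D_4/(1+r)^4 + TV/(1+r)^4
    = 253426.77448 + 263217.74600 + 273386.98507 + 283949.10579 + 3114280.51506 = 4188261.12640

$4188261.13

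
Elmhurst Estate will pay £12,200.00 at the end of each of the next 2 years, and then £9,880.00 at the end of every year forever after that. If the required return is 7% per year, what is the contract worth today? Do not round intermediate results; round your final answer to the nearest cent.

£145337.46

PV of 2-year annuity: £12,200.00 × [1 − (1+0.07)^−2] / 0.07 = 22057.82164
Perpetuity value at year 2: £9,880.00 / 0.07 = 141142.85714
PV of perpetuity: 141142.85714 / (1+0.07)^2 = 123279.63765
Total PV = 22057.82164 + 123279.63765 = 145337.45929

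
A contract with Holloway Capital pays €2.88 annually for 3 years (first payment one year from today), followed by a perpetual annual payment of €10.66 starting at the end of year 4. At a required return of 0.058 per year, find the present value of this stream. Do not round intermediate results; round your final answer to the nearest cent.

PV of 3-year annuity: €2.88 × [1 − (1+0.058)^−3] / 0.058 = 7.72685
Perpetuity value at year 3: €10.66 / 0.058 = 183.79310
PV of perpetuity: 183.79310 / (1+0.058)^3 = 155.19303
Total PV = 7.72685 + 155.19303 = 162.91988

€162.92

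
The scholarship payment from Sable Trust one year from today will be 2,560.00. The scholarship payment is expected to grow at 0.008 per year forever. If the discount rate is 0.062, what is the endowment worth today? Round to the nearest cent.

47407.41

Growing perpetuity: P = D₁ / (r − g) = 2,560.0000 / (0.062 − 0.008) = 47,407.41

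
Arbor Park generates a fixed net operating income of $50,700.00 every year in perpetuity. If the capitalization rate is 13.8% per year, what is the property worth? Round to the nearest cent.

$367391.30

Level perpetuity: PV = C / r = $50,700.00 / 0.138 = $367,391.30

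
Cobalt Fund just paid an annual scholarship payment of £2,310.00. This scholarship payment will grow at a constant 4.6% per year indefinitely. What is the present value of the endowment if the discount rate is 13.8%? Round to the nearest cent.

D₁ = D₀ × (1 + g) = £2,310.00 × 1.046 = £2,416.2600
Growing perpetuity: P = D₁ / (r − g) = £2,416.2600 / (0.138 − 0.046) = £26,263.70

£26263.70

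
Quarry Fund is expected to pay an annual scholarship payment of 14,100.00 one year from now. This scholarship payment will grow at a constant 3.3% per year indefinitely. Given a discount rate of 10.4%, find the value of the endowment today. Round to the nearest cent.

198591.55

Growing perpetuity: P = D₁ / (r − g) = 14,100.0000 / (0.104 − 0.033) = 198,591.55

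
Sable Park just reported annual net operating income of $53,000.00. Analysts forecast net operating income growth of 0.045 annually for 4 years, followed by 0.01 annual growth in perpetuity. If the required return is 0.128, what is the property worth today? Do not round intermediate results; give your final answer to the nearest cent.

$509919.25

D_1 = 55385.00000
D_2 = 57877.32500
D_3 = 60481.80462
D_4 = 63203.48583
Terminal value at year 4: TV = D_4×(1+g_2)/(r−g_2) = 63835.52069/0.118 = 540978.98891
P_0 = D_1/(1+r)^1 + D_2/(1+r)^2 + D_3/(1+r)^3 + D_4/(1+r)^4 + TV/(1+r)^4
    = 49100.17730 + 45487.30965 + 42140.28243 + 39039.53470 + 334151.94955 = 509919.25363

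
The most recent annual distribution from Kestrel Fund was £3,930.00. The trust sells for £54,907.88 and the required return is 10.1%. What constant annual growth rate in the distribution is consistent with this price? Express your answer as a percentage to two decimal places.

2.75%

P = D₀(1+g)/(r−g) ⇒ P(r−g) = D₀(1+g) ⇒ g(P+D₀) = P·r − D₀
g = (P·r − D₀)/(P + D₀) = (£54,907.88×0.101 − £3,930.00) / (£54,907.88 + £3,930.00) = 0.027460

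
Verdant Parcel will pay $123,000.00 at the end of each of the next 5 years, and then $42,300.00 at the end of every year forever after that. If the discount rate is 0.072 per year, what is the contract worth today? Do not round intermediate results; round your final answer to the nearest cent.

$916621.54

PV of 5-year annuity: $123,000.00 × [1 − (1+0.072)^−5] / 0.072 = 501635.06855
Perpetuity value at year 5: $42,300.00 / 0.072 = 587500.00000
PV of perpetuity: 587500.00000 / (1+0.072)^5 = 414986.47643
Total PV = 501635.06855 + 414986.47643 = 916621.54497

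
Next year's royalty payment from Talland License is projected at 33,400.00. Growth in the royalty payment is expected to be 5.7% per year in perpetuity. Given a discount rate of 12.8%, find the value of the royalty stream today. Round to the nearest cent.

Growing perpetuity: P = D₁ / (r − g) = 33,400.0000 / (0.128 − 0.057) = 470,422.54

470422.54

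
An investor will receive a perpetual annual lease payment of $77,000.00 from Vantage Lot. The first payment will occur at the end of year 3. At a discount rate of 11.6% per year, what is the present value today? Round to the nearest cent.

Value at end of year 2: C / r = $77,000.00 / 0.116 = $663,793.1034
Discount to today: PV = $663,793.1034 / (1 + 0.116)^2 = $663,793.1034 / 1.245456 = $532,971.94

$532971.94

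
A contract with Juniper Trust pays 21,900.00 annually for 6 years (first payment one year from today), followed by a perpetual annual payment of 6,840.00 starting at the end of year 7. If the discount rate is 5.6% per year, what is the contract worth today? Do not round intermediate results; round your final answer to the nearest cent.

PV of 6-year annuity: 21,900.00 × [1 − (1+0.056)^−6] / 0.056 = 109056.18820
Perpetuity value at year 6: 6,840.00 / 0.056 = 122142.85714
PV of perpetuity: 122142.85714 / (1+0.056)^6 = 88081.47234
Total PV = 109056.18820 + 88081.47234 = 197137.66053

197137.66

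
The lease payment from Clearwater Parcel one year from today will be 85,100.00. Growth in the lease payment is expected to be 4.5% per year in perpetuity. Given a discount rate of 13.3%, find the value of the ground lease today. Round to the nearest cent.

Growing perpetuity: P = D₁ / (r − g) = 85,100.0000 / (0.133 − 0.045) = 967,045.45

967045.45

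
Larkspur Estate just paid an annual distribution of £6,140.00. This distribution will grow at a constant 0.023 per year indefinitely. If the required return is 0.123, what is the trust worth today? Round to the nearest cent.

D₁ = D₀ × (1 + g) = £6,140.00 × 1.023 = £6,281.2200
Growing perpetuity: P = D₁ / (r − g) = £6,281.2200 / (0.123 − 0.023) = £62,812.20

£62812.20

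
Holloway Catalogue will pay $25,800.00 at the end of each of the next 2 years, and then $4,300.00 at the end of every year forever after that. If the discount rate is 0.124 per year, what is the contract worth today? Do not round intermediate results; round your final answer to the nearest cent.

PV of 2-year annuity: $25,800.00 × [1 − (1+0.124)^−2] / 0.124 = 43375.21055
Perpetuity value at year 2: $4,300.00 / 0.124 = 34677.41935
PV of perpetuity: 34677.41935 / (1+0.124)^2 = 27448.21760
Total PV = 43375.21055 + 27448.21760 = 70823.42814

$70823.43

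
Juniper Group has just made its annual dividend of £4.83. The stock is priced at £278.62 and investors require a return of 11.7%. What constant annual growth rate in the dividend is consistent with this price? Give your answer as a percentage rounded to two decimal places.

9.80%

P = D₀(1+g)/(r−g) ⇒ P(r−g) = D₀(1+g) ⇒ g(P+D₀) = P·r − D₀
g = (P·r − D₀)/(P + D₀) = (£278.62×0.117 − £4.83) / (£278.62 + £4.83) = 0.097966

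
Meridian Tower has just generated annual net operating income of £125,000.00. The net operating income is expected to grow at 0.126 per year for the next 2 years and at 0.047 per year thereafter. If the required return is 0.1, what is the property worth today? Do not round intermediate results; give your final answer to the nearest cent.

£2846385.08

D_1 = 140750.00000
D_2 = 158484.50000
Terminal value at year 2: TV = D_2×(1+g_2)/(r−g_2) = 165933.27150/0.053 = 3130816.44340
P_0 = D_1/(1+r)^1 + D_2/(1+r)^2 + TV/(1+r)^2
    = 127954.54545 + 130978.92562 + 2587451.60611 = 2846385.07719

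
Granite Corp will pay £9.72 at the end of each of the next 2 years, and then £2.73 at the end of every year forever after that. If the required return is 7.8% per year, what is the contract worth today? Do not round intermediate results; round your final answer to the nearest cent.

£47.50

PV of 2-year annuity: £9.72 × [1 − (1+0.078)^−2] / 0.078 = 17.38098
Perpetuity value at year 2: £2.73 / 0.078 = 35.00000
PV of perpetuity: 35.00000 / (1+0.078)^2 = 30.11830
Total PV = 17.38098 + 30.11830 = 47.49929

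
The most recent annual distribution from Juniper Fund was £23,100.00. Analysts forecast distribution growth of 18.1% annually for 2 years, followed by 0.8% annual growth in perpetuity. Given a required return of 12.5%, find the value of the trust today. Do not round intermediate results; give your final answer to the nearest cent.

D_1 = 27281.10000
D_2 = 32218.97910
Terminal value at year 2: TV = D_2×(1+g_2)/(r−g_2) = 32476.73093/0.117 = 277578.89686
P_0 = D_1/(1+r)^1 + D_2/(1+r)^2 + TV/(1+r)^2
    = 24249.86667 + 25456.97114 + 219321.59752 = 269028.43533

£269028.44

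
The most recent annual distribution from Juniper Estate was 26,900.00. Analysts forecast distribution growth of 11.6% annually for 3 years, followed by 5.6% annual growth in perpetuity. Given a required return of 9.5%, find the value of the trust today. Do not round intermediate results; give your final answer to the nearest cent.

854919.33

D_1 = 30020.40000
D_2 = 33502.76640
D_3 = 37389.08730
Terminal value at year 3: TV = D_3×(1+g_2)/(r−g_2) = 39482.87619/0.039 = 1012381.44080
P_0 = D_1/(1+r)^1 + D_2/(1+r)^2 + D_3/(1+r)^3 + TV/(1+r)^3
    = 27415.89041 + 27941.67461 + 28477.54234 + 771084.22344 = 854919.33080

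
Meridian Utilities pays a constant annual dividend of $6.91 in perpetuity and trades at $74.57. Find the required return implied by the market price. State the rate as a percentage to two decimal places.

P = C/r ⇒ r = C/P = $6.91/$74.57 = 0.092665

9.27%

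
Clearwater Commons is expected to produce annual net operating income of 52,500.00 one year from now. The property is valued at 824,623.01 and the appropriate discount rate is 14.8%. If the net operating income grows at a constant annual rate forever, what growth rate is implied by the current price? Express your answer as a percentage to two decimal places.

8.43%

P = D₁/(r−g) ⇒ g = r − D₁/P = 0.148 − 52,500.00/824,623.01 = 0.084335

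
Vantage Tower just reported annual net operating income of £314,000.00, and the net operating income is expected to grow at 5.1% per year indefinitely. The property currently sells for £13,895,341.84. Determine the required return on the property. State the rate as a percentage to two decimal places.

7.47%

D₁ = £314,000.00 × 1.051 = £330,014.0000
P = D₁/(r − g) ⇒ r = D₁/P + g = £330,014.0000/£13,895,341.84 + 0.051 = 0.023750 + 0.051 = 0.074750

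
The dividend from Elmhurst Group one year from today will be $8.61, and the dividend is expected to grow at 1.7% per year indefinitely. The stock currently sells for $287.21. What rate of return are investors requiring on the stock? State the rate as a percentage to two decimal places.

P = D₁/(r − g) ⇒ r = D₁/P + g = $8.6100/$287.21 + 0.017 = 0.029978 + 0.017 = 0.046978

4.70%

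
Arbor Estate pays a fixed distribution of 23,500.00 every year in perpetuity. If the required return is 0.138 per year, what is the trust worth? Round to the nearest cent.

170289.86

Level perpetuity: PV = C / r = 23,500.00 / 0.138 = 170,289.86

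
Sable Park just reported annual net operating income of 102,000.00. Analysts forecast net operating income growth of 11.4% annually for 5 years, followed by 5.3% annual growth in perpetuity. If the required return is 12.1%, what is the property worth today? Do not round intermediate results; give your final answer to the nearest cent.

2031321.92

D_1 = 113628.00000
D_2 = 126581.59200
D_3 = 141011.89349
D_4 = 157087.24935
D_5 = 174995.19577
Terminal value at year 5: TV = D_5×(1+g_2)/(r−g_2) = 184269.94115/0.068 = 2709852.07569
P_0 = D_1/(1+r)^1 + D_2/(1+r)^2 + D_3/(1+r)^3 + D_4/(1+r)^4 + D_5/(1+r)^5 + TV/(1+r)^5
    = 101363.06869 + 100730.11465 + 100101.11304 + 99476.03918 + 98854.86856 + 1530796.71455 = 2031321.91866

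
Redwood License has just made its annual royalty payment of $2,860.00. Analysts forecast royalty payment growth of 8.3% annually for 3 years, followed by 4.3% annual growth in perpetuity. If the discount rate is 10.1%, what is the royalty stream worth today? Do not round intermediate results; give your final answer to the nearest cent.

D_1 = 3097.38000
D_2 = 3354.46254
D_3 = 3632.88293
Terminal value at year 3: TV = D_3×(1+g_2)/(r−g_2) = 3789.09690/0.058 = 65329.25684
P_0 = D_1/(1+r)^1 + D_2/(1+r)^2 + D_3/(1+r)^3 + TV/(1+r)^3
    = 2813.24251 + 2767.24944 + 2722.00831 + 48949.21833 = 57251.71858

$57251.72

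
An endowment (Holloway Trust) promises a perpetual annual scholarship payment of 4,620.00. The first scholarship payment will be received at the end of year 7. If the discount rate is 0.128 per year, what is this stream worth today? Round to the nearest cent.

Value at end of year 6: C / r = 4,620.00 / 0.128 = 36,093.7500
Discount to today: PV = 36,093.7500 / (1 + 0.128)^6 = 36,093.7500 / 2.059940 = 17,521.75

17521.75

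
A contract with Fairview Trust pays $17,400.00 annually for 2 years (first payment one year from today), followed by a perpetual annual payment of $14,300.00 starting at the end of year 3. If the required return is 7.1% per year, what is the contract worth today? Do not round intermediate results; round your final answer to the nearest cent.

$207005.55

PV of 2-year annuity: $17,400.00 × [1 − (1+0.071)^−2] / 0.071 = 31415.96508
Perpetuity value at year 2: $14,300.00 / 0.071 = 201408.45070
PV of perpetuity: 201408.45070 / (1+0.071)^2 = 175589.58285
Total PV = 31415.96508 + 175589.58285 = 207005.54793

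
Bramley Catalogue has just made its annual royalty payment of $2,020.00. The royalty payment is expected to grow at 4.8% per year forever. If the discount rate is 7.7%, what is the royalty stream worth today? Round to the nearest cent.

D₁ = D₀ × (1 + g) = $2,020.00 × 1.048 = $2,116.9600
Growing perpetuity: P = D₁ / (r − g) = $2,116.9600 / (0.077 − 0.048) = $72,998.62

$72998.62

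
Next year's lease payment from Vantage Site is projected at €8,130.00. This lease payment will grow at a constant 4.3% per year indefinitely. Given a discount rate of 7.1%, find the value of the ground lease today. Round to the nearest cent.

Growing perpetuity: P = D₁ / (r − g) = €8,130.0000 / (0.071 − 0.043) = €290,357.14

€290357.14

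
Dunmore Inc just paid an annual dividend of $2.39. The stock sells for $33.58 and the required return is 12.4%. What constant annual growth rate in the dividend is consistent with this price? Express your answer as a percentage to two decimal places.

P = D₀(1+g)/(r−g) ⇒ P(r−g) = D₀(1+g) ⇒ g(P+D₀) = P·r − D₀
g = (P·r − D₀)/(P + D₀) = ($33.58×0.124 − $2.39) / ($33.58 + $2.39) = 0.049317

4.93%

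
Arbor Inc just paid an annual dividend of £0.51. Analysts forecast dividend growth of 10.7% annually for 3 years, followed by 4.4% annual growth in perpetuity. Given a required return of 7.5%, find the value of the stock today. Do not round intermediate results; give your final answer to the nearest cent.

£20.38

D_1 = 0.56457
D_2 = 0.62498
D_3 = 0.69185
Terminal value at year 3: TV = D_3×(1+g_2)/(r−g_2) = 0.72229/0.031 = 23.29978
P_0 = D_1/(1+r)^1 + D_2/(1+r)^2 + D_3/(1+r)^3 + TV/(1+r)^3
    = 0.52518 + 0.54081 + 0.55691 + 18.75541 = 20.37831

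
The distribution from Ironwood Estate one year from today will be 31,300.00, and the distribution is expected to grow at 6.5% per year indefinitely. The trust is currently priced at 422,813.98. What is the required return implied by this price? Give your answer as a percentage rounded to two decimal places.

13.90%

P = D₁/(r − g) ⇒ r = D₁/P + g = 31,300.0000/422,813.98 + 0.065 = 0.074028 + 0.065 = 0.139028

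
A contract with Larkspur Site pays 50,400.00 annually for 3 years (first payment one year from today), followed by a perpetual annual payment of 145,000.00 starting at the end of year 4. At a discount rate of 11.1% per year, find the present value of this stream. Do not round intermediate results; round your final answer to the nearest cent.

1075532.37

PV of 3-year annuity: 50,400.00 × [1 − (1+0.111)^−3] / 0.111 = 122949.32716
Perpetuity value at year 3: 145,000.00 / 0.111 = 1306306.30631
PV of perpetuity: 1306306.30631 / (1+0.111)^3 = 952583.04363
Total PV = 122949.32716 + 952583.04363 = 1075532.37080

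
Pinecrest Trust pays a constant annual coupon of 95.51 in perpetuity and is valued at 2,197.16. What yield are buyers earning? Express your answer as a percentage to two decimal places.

P = C/r ⇒ r = C/P = 95.51/2,197.16 = 0.043470

4.35%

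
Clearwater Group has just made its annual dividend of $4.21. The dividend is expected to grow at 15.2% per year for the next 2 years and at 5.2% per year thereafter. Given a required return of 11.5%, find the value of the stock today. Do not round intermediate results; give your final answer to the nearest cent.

$83.89

D_1 = 4.84992
D_2 = 5.58711
Terminal value at year 2: TV = D_2×(1+g_2)/(r−g_2) = 5.87764/0.063 = 93.29583
P_0 = D_1/(1+r)^1 + D_2/(1+r)^2 + TV/(1+r)^2
    = 4.34970 + 4.49404 + 75.04340 = 83.88715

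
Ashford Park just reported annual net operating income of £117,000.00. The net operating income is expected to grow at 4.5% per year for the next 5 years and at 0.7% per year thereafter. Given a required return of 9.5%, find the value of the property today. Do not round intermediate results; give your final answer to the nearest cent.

£1569425.75

D_1 = 122265.00000
D_2 = 127766.92500
D_3 = 133516.43663
D_4 = 139524.67627
D_5 = 145803.28671
Terminal value at year 5: TV = D_5×(1+g_2)/(r−g_2) = 146823.90971/0.088 = 1668453.51946
P_0 = D_1/(1+r)^1 + D_2/(1+r)^2 + D_3/(1+r)^3 + D_4/(1+r)^4 + D_5/(1+r)^5 + TV/(1+r)^5
    = 111657.53425 + 106559.01670 + 101693.30818 + 97049.77812 + 92618.28140 + 1059847.83380 = 1569425.75245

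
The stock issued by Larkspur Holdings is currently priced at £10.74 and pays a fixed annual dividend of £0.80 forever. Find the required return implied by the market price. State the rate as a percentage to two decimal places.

7.45%

P = C/r ⇒ r = C/P = £0.80/£10.74 = 0.074488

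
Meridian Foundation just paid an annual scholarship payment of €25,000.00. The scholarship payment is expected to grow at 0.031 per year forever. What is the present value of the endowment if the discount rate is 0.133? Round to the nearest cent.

D₁ = D₀ × (1 + g) = €25,000.00 × 1.031 = €25,775.0000
Growing perpetuity: P = D₁ / (r − g) = €25,775.0000 / (0.133 − 0.031) = €252,696.08

€252696.08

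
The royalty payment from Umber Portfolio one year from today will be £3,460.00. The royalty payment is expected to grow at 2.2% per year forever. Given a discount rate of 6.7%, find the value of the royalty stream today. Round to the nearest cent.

£76888.89

Growing perpetuity: P = D₁ / (r − g) = £3,460.0000 / (0.067 − 0.022) = £76,888.89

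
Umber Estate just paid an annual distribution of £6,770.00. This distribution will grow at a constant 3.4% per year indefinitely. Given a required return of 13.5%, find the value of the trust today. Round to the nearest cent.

£69308.71

D₁ = D₀ × (1 + g) = £6,770.00 × 1.034 = £7,000.1800
Growing perpetuity: P = D₁ / (r − g) = £7,000.1800 / (0.135 − 0.034) = £69,308.71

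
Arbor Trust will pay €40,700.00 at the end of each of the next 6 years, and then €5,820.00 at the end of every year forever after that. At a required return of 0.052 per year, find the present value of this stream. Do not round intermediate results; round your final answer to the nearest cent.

€287836.47

PV of 6-year annuity: €40,700.00 × [1 − (1+0.052)^−6] / 0.052 = 205265.92007
Perpetuity value at year 6: €5,820.00 / 0.052 = 111923.07692
PV of perpetuity: 111923.07692 / (1+0.052)^6 = 82570.55469
Total PV = 205265.92007 + 82570.55469 = 287836.47476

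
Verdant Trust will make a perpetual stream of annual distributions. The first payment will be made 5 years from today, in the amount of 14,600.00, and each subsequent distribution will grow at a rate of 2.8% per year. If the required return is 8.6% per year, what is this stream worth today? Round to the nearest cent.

Value at end of year 4: C₁ / (r − g) = 14,600.00 / (0.086 − 0.028) = 251,724.1379
Discount to today: PV = 251,724.1379 / (1 + 0.086)^4 = 251,724.1379 / 1.390975 = 180,969.57

180969.57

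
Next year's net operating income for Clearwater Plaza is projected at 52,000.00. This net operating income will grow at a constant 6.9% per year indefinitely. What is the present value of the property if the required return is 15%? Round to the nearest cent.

641975.31

Growing perpetuity: P = D₁ / (r − g) = 52,000.0000 / (0.15 − 0.069) = 641,975.31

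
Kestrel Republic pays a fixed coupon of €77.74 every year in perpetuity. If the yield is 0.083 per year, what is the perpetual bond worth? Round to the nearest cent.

Level perpetuity: PV = C / r = €77.74 / 0.083 = €936.63

€936.63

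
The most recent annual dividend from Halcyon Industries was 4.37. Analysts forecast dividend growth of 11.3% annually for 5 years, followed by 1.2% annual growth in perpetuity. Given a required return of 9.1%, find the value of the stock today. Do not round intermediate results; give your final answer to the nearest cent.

85.06

D_1 = 4.86381
D_2 = 5.41342
D_3 = 6.02514
D_4 = 6.70598
D_5 = 7.46375
Terminal value at year 5: TV = D_5×(1+g_2)/(r−g_2) = 7.55332/0.079 = 95.61162
P_0 = D_1/(1+r)^1 + D_2/(1+r)^2 + D_3/(1+r)^3 + D_4/(1+r)^4 + D_5/(1+r)^5 + TV/(1+r)^5
    = 4.45812 + 4.54802 + 4.63973 + 4.73329 + 4.82874 + 61.85673 = 85.06462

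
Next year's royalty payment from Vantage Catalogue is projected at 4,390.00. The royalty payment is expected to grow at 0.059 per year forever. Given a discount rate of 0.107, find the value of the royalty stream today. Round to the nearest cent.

91458.33

Growing perpetuity: P = D₁ / (r − g) = 4,390.0000 / (0.107 − 0.059) = 91,458.33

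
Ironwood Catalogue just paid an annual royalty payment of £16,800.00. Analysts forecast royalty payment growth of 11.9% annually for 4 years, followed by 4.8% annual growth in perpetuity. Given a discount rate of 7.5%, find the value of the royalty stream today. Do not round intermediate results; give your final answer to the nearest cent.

£839948.31

D_1 = 18799.20000
D_2 = 21036.30480
D_3 = 23539.62507
D_4 = 26340.84045
Terminal value at year 4: TV = D_4×(1+g_2)/(r−g_2) = 27605.20080/0.027 = 1022414.84431
P_0 = D_1/(1+r)^1 + D_2/(1+r)^2 + D_3/(1+r)^3 + D_4/(1+r)^4 + TV/(1+r)^4
    = 17487.62791 + 18203.40058 + 18948.47000 + 19724.03529 + 765584.77707 = 839948.31086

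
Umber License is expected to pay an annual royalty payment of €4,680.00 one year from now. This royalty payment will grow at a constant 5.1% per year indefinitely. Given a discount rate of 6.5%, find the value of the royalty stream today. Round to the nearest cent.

€334285.71

Growing perpetuity: P = D₁ / (r − g) = €4,680.0000 / (0.065 − 0.051) = €334,285.71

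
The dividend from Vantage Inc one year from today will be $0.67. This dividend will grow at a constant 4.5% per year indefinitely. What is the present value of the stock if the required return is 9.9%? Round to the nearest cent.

Growing perpetuity: P = D₁ / (r − g) = $0.6700 / (0.099 − 0.045) = $12.41

$12.41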